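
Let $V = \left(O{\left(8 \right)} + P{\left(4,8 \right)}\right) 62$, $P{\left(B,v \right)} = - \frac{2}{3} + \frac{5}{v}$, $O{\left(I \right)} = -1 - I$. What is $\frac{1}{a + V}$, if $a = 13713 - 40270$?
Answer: $- \frac{12}{325411} \approx -3.6876 \cdot 10^{-5}$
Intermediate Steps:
$P{\left(B,v \right)} = - \frac{2}{3} + \frac{5}{v}$ ($P{\left(B,v \right)} = \left(-2\right) \frac{1}{3} + \frac{5}{v} = - \frac{2}{3} + \frac{5}{v}$)
$V = - \frac{6727}{12}$ ($V = \left(\left(-1 - 8\right) - \left(\frac{2}{3} - \frac{5}{8}\right)\right) 62 = \left(\left(-1 - 8\right) + \left(- \frac{2}{3} + 5 \cdot \frac{1}{8}\right)\right) 62 = \left(-9 + \left(- \frac{2}{3} + \frac{5}{8}\right)\right) 62 = \left(-9 - \frac{1}{24}\right) 62 = \left(- \frac{217}{24}\right) 62 = - \frac{6727}{12} \approx -560.58$)
$a = -26557$
$\frac{1}{a + V} = \frac{1}{-26557 - \frac{6727}{12}} = \frac{1}{- \frac{325411}{12}} = - \frac{12}{325411}$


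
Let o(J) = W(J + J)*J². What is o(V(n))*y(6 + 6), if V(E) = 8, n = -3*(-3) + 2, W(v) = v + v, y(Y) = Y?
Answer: 24576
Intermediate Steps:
W(v) = 2*v
n = 11 (n = 9 + 2 = 11)
o(J) = 4*J³ (o(J) = (2*(J + J))*J² = (2*(2*J))*J² = (4*J)*J² = 4*J³)
o(V(n))*y(6 + 6) = (4*8³)*(6 + 6) = (4*512)*12 = 2048*12 = 24576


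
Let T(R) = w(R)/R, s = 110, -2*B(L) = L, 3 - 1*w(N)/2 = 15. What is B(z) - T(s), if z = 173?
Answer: -9491/110 ≈ -86.282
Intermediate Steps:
w(N) = -24 (w(N) = 6 - 2*15 = 6 - 30 = -24)
B(L) = -L/2
T(R) = -24/R
B(z) - T(s) = -½*173 - (-24)/110 = -173/2 - (-24)/110 = -173/2 - 1*(-12/55) = -173/2 + 12/55 = -9491/110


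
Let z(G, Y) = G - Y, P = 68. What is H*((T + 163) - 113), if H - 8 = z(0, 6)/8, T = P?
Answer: 1711/2 ≈ 855.50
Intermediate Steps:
T = 68
H = 29/4 (H = 8 + (0 - 1*6)/8 = 8 + (0 - 6)*(⅛) = 8 - 6*⅛ = 8 - ¾ = 29/4 ≈ 7.2500)
H*((T + 163) - 113) = 29*((68 + 163) - 113)/4 = 29*(231 - 113)/4 = (29/4)*118 = 1711/2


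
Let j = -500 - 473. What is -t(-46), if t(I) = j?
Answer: 973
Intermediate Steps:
j = -973
t(I) = -973
-t(-46) = -1*(-973) = 973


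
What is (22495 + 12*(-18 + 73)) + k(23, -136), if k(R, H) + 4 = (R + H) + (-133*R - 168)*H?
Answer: 461910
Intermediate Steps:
k(R, H) = -4 + H + R + H*(-168 - 133*R) (k(R, H) = -4 + ((R + H) + (-133*R - 168)*H) = -4 + ((H + R) + (-168 - 133*R)*H) = -4 + ((H + R) + H*(-168 - 133*R)) = -4 + (H + R + H*(-168 - 133*R)) = -4 + H + R + H*(-168 - 133*R))
(22495 + 12*(-18 + 73)) + k(23, -136) = (22495 + 12*(-18 + 73)) + (-4 + 23 - 167*(-136) - 133*(-136)*23) = (22495 + 12*55) + (-4 + 23 + 22712 + 416024) = (22495 + 660) + 438755 = 23155 + 438755 = 461910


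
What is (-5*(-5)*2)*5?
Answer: 250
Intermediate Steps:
(-5*(-5)*2)*5 = (25*2)*5 = 50*5 = 250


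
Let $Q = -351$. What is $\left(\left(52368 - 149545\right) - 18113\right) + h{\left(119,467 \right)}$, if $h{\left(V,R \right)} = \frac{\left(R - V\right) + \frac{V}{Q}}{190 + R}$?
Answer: $- \frac{26586559001}{230607} \approx -1.1529 \cdot 10^{5}$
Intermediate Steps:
$h{\left(V,R \right)} = \frac{R - \frac{352 V}{351}}{190 + R}$ ($h{\left(V,R \right)} = \frac{\left(R - V\right) + \frac{V}{-351}}{190 + R} = \frac{\left(R - V\right) + V \left(- \frac{1}{351}\right)}{190 + R} = \frac{\left(R - V\right) - \frac{V}{351}}{190 + R} = \frac{R - \frac{352 V}{351}}{190 + R}$)
$\left(\left(52368 - 149545\right) - 18113\right) + h{\left(119,467 \right)} = \left(\left(52368 - 149545\right) - 18113\right) + \frac{467 - \frac{41888}{351}}{190 + 467} = \left(-97177 - 18113\right) + \frac{467 - \frac{41888}{351}}{657} = -115290 + \frac{1}{657} \cdot \frac{122029}{351} = -115290 + \frac{122029}{230607} = - \frac{26586559001}{230607}$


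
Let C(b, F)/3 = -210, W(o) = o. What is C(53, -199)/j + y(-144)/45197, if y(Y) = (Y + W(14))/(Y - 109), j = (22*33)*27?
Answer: -36370715/1132049259 ≈ -0.032128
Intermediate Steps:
C(b, F) = -630 (C(b, F) = 3*(-210) = -630)
j = 19602 (j = 726*27 = 19602)
y(Y) = (14 + Y)/(-109 + Y) (y(Y) = (Y + 14)/(Y - 109) = (14 + Y)/(-109 + Y))
C(53, -199)/j + y(-144)/45197 = -630/19602 + ((14 - 144)/(-109 - 144))/45197 = -630*1/19602 + (-130/(-253))*(1/45197) = -35/1089 - 1/253*(-130)*(1/45197) = -35/1089 + (130/253)*(1/45197) = -35/1089 + 130/11434841 = -36370715/1132049259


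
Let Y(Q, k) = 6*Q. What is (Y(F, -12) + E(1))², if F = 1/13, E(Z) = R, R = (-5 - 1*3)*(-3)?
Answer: 101124/169 ≈ 598.37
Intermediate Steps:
R = 24 (R = (-5 - 3)*(-3) = -8*(-3) = 24)
E(Z) = 24
F = 1/13 (F = 1*(1/13) = 1/13 ≈ 0.076923)
(Y(F, -12) + E(1))² = (6*(1/13) + 24)² = (6/13 + 24)² = (318/13)² = 101124/169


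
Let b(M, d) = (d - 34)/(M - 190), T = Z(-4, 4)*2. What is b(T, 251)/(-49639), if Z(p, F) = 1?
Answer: 217/9332132 ≈ 2.3253e-5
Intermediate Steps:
T = 2 (T = 1*2 = 2)
b(M, d) = (-34 + d)/(-190 + M)
b(T, 251)/(-49639) = ((-34 + 251)/(-190 + 2))/(-49639) = (217/(-188))*(-1/49639) = -1/188*217*(-1/49639) = -217/188*(-1/49639) = 217/9332132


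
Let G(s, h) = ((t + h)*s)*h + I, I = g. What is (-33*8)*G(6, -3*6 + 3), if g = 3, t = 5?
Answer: -238392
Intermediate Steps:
I = 3
G(s, h) = 3 + h*s*(5 + h) (G(s, h) = ((5 + h)*s)*h + 3 = (s*(5 + h))*h + 3 = h*s*(5 + h) + 3 = 3 + h*s*(5 + h))
(-33*8)*G(6, -3*6 + 3) = (-33*8)*(3 + 6*(-3*6 + 3)² + 5*(-3*6 + 3)*6) = -264*(3 + 6*(-18 + 3)² + 5*(-18 + 3)*6) = -264*(3 + 6*(-15)² + 5*(-15)*6) = -264*(3 + 6*225 - 450) = -264*(3 + 1350 - 450) = -264*903 = -238392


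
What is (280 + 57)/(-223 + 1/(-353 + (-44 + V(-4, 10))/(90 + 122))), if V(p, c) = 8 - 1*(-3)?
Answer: -25230853/16695999 ≈ -1.5112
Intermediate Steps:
V(p, c) = 11 (V(p, c) = 8 + 3 = 11)
(280 + 57)/(-223 + 1/(-353 + (-44 + V(-4, 10))/(90 + 122))) = (280 + 57)/(-223 + 1/(-353 + (-44 + 11)/(90 + 122))) = 337/(-223 + 1/(-353 - 33/212)) = 337/(-223 + 1/(-74869/212)) = 337/(-223 - 212/74869) = 337/(-16695999/74869) = 337*(-74869/16695999) = -25230853/16695999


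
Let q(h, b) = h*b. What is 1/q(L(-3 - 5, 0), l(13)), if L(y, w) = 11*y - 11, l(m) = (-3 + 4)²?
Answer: -1/99 ≈ -0.010101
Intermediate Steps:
l(m) = 1 (l(m) = 1² = 1)
L(y, w) = -11 + 11*y
q(h, b) = b*h
1/q(L(-3 - 5, 0), l(13)) = 1/(1*(-11 + 11*(-3 - 5))) = 1/(1*(-11 + 11*(-8))) = 1/(1*(-11 - 88)) = 1/(1*(-99)) = 1/(-99) = -1/99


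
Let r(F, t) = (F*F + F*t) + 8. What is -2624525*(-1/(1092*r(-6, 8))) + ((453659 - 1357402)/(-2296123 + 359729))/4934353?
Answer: -12538473371079868313/20867795770091088 ≈ -600.85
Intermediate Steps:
r(F, t) = 8 + F**2 + F*t (r(F, t) = (F**2 + F*t) + 8 = 8 + F**2 + F*t)
-2624525*(-1/(1092*r(-6, 8))) + ((453659 - 1357402)/(-2296123 + 359729))/4934353 = -2624525*(-1/(1092*(8 + (-6)**2 - 6*8))) + ((453659 - 1357402)/(-2296123 + 359729))/4934353 = -2624525*(-1/(1092*(8 + 36 - 48))) - 903743/(-1936394)*(1/4934353) = -2624525/(-4*(-13)*84) - 903743*(-1/1936394)*(1/4934353) = -2624525/(52*84) + (903743/1936394)*(1/4934353) = -2624525/4368 + 903743/9554851543082 = -12538473371079868313/20867795770091088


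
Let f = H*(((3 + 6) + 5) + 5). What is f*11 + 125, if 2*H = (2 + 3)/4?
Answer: 2045/8 ≈ 255.63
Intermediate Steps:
H = 5/8 (H = ((2 + 3)/4)/2 = (5*(¼))/2 = (½)*(5/4) = 5/8 ≈ 0.62500)
f = 95/8 (f = 5*(((3 + 6) + 5) + 5)/8 = 5*((9 + 5) + 5)/8 = 5*(14 + 5)/8 = (5/8)*19 = 95/8 ≈ 11.875)
f*11 + 125 = (95/8)*11 + 125 = 1045/8 + 125 = 2045/8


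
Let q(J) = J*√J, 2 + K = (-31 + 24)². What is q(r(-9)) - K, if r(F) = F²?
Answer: 682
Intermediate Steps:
K = 47 (K = -2 + (-31 + 24)² = -2 + (-7)² = -2 + 49 = 47)
q(J) = J^(3/2)
q(r(-9)) - K = ((-9)²)^(3/2) - 1*47 = 81^(3/2) - 47 = 729 - 47 = 682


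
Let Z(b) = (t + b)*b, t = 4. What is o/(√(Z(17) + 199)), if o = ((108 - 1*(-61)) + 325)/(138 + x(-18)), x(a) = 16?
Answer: 247*√139/21406 ≈ 0.13604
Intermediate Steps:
Z(b) = b*(4 + b) (Z(b) = (4 + b)*b = b*(4 + b))
o = 247/77 (o = ((108 - 1*(-61)) + 325)/(138 + 16) = ((108 + 61) + 325)/154 = (169 + 325)*(1/154) = 494*(1/154) = 247/77 ≈ 3.2078)
o/(√(Z(17) + 199)) = 247/(77*(√(17*(4 + 17) + 199))) = 247/(77*(√(17*21 + 199))) = 247/(77*(√(357 + 199))) = 247/(77*(√556)) = 247/(77*((2*√139))) = 247*(√139/278)/77 = 247*√139/21406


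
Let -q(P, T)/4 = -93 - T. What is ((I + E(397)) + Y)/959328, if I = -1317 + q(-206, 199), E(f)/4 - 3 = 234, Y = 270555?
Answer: 135677/479664 ≈ 0.28286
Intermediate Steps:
q(P, T) = 372 + 4*T (q(P, T) = -4*(-93 - T) = 372 + 4*T)
E(f) = 948 (E(f) = 12 + 4*234 = 12 + 936 = 948)
I = -149 (I = -1317 + (372 + 4*199) = -1317 + (372 + 796) = -1317 + 1168 = -149)
((I + E(397)) + Y)/959328 = ((-149 + 948) + 270555)/959328 = (799 + 270555)*(1/959328) = 271354*(1/959328) = 135677/479664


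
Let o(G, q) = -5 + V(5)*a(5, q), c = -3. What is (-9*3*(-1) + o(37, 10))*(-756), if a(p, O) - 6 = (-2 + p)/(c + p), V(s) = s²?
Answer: -158382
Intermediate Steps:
a(p, O) = 6 + (-2 + p)/(-3 + p)
o(G, q) = 365/2 (o(G, q) = -5 + 5²*((-20 + 7*5)/(-3 + 5)) = -5 + 25*((-20 + 35)/2) = -5 + 25*((½)*15) = -5 + 25*(15/2) = -5 + 375/2 = 365/2)
(-9*3*(-1) + o(37, 10))*(-756) = (-9*3*(-1) + 365/2)*(-756) = (-27*(-1) + 365/2)*(-756) = (27 + 365/2)*(-756) = (419/2)*(-756) = -158382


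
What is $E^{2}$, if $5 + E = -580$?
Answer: $342225$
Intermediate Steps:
$E = -585$ ($E = -5 - 580 = -585$)
$E^{2} = \left(-585\right)^{2} = 342225$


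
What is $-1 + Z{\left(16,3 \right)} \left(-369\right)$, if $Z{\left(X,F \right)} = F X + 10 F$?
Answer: $-28783$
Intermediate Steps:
$Z{\left(X,F \right)} = 10 F + F X$
$-1 + Z{\left(16,3 \right)} \left(-369\right) = -1 + 3 \left(10 + 16\right) \left(-369\right) = -1 + 3 \cdot 26 \left(-369\right) = -1 + 78 \left(-369\right) = -1 - 28782 = -28783$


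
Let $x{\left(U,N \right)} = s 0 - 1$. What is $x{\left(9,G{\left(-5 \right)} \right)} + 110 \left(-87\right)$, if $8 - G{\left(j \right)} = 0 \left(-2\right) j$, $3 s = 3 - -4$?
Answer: $-9571$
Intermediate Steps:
$s = \frac{7}{3}$ ($s = \frac{3 - -4}{3} = \frac{3 + 4}{3} = \frac{1}{3} \cdot 7 = \frac{7}{3} \approx 2.3333$)
$G{\left(j \right)} = 8$ ($G{\left(j \right)} = 8 - 0 \left(-2\right) j = 8 - 0 j = 8 - 0 = 8 + 0 = 8$)
$x{\left(U,N \right)} = -1$ ($x{\left(U,N \right)} = \frac{7}{3} \cdot 0 - 1 = 0 - 1 = -1$)
$x{\left(9,G{\left(-5 \right)} \right)} + 110 \left(-87\right) = -1 + 110 \left(-87\right) = -1 - 9570 = -9571$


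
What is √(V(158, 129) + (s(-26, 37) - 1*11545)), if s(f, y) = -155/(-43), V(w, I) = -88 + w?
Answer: I*√21210610/43 ≈ 107.1*I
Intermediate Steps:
s(f, y) = 155/43 (s(f, y) = -155*(-1/43) = 155/43)
√(V(158, 129) + (s(-26, 37) - 1*11545)) = √((-88 + 158) + (155/43 - 1*11545)) = √(70 + (155/43 - 11545)) = √(70 - 496280/43) = √(-493270/43) = I*√21210610/43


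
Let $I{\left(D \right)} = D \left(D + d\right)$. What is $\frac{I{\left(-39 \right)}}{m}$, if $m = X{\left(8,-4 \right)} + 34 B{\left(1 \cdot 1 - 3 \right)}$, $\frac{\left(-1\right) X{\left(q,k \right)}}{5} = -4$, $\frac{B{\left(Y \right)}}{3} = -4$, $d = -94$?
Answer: $- \frac{5187}{388} \approx -13.369$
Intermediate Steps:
$B{\left(Y \right)} = -12$ ($B{\left(Y \right)} = 3 \left(-4\right) = -12$)
$X{\left(q,k \right)} = 20$ ($X{\left(q,k \right)} = \left(-5\right) \left(-4\right) = 20$)
$I{\left(D \right)} = D \left(-94 + D\right)$ ($I{\left(D \right)} = D \left(D - 94\right) = D \left(-94 + D\right)$)
$m = -388$ ($m = 20 + 34 \left(-12\right) = 20 - 408 = -388$)
$\frac{I{\left(-39 \right)}}{m} = \frac{\left(-39\right) \left(-94 - 39\right)}{-388} = \left(-39\right) \left(-133\right) \left(- \frac{1}{388}\right) = 5187 \left(- \frac{1}{388}\right) = - \frac{5187}{388}$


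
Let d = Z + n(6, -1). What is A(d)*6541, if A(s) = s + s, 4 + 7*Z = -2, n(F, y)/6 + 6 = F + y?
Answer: -627936/7 ≈ -89705.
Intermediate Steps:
n(F, y) = -36 + 6*F + 6*y (n(F, y) = -36 + 6*(F + y) = -36 + (6*F + 6*y) = -36 + 6*F + 6*y)
Z = -6/7 (Z = -4/7 + (1/7)*(-2) = -4/7 - 2/7 = -6/7 ≈ -0.85714)
d = -48/7 (d = -6/7 + (-36 + 6*6 + 6*(-1)) = -6/7 + (-36 + 36 - 6) = -6/7 - 6 = -48/7 ≈ -6.8571)
A(s) = 2*s
A(d)*6541 = (2*(-48/7))*6541 = -96/7*6541 = -627936/7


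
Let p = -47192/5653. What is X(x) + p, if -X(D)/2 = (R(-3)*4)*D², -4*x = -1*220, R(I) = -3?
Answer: 410360608/5653 ≈ 72592.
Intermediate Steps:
p = -47192/5653 (p = -47192*1/5653 = -47192/5653 ≈ -8.3481)
x = 55 (x = -(-1)*220/4 = -¼*(-220) = 55)
X(D) = 24*D² (X(D) = -2*(-3*4)*D² = -(-24)*D² = 24*D²)
X(x) + p = 24*55² - 47192/5653 = 24*3025 - 47192/5653 = 72600 - 47192/5653 = 410360608/5653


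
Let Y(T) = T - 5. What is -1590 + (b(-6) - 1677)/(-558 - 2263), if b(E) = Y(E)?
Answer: -4483702/2821 ≈ -1589.4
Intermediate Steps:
Y(T) = -5 + T
b(E) = -5 + E
-1590 + (b(-6) - 1677)/(-558 - 2263) = -1590 + ((-5 - 6) - 1677)/(-558 - 2263) = -1590 + (-11 - 1677)/(-2821) = -1590 - 1688*(-1/2821) = -1590 + 1688/2821 = -4483702/2821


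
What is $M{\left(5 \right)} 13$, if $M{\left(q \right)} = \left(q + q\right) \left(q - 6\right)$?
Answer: $-130$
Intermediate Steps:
$M{\left(q \right)} = 2 q \left(-6 + q\right)$
$M{\left(5 \right)} 13 = 2 \cdot 5 \left(-6 + 5\right) 13 = 2 \cdot 5 \left(-1\right) 13 = \left(-10\right) 13 = -130$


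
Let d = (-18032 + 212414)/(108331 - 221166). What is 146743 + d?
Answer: 16557552023/112835 ≈ 1.4674e+5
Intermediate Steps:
d = -194382/112835 (d = 194382/(-112835) = 194382*(-1/112835) = -194382/112835 ≈ -1.7227)
146743 + d = 146743 - 194382/112835 = 16557552023/112835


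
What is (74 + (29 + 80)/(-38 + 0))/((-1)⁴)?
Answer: 2703/38 ≈ 71.132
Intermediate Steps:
(74 + (29 + 80)/(-38 + 0))/((-1)⁴) = (74 + 109/(-38))/1 = (74 + 109*(-1/38))*1 = (74 - 109/38)*1 = (2703/38)*1 = 2703/38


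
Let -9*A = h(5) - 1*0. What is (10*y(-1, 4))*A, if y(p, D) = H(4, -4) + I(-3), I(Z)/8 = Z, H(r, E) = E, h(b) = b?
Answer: 1400/9 ≈ 155.56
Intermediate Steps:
I(Z) = 8*Z
A = -5/9 (A = -(5 - 1*0)/9 = -(5 + 0)/9 = -⅑*5 = -5/9 ≈ -0.55556)
y(p, D) = -28 (y(p, D) = -4 + 8*(-3) = -4 - 24 = -28)
(10*y(-1, 4))*A = (10*(-28))*(-5/9) = -280*(-5/9) = 1400/9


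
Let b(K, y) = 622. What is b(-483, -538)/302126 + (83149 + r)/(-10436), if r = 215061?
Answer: -22522625817/788246734 ≈ -28.573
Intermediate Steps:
b(-483, -538)/302126 + (83149 + r)/(-10436) = 622/302126 + (83149 + 215061)/(-10436) = 622*(1/302126) + 298210*(-1/10436) = 311/151063 - 149105/5218 = -22522625817/788246734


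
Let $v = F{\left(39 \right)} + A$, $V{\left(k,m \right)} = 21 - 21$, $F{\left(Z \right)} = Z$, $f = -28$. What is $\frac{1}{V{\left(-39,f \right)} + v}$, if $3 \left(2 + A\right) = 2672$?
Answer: $\frac{3}{2783} \approx 0.001078$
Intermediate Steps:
$A = \frac{2666}{3}$ ($A = -2 + \frac{1}{3} \cdot 2672 = -2 + \frac{2672}{3} = \frac{2666}{3} \approx 888.67$)
$V{\left(k,m \right)} = 0$
$v = \frac{2783}{3}$ ($v = 39 + \frac{2666}{3} = \frac{2783}{3} \approx 927.67$)
$\frac{1}{V{\left(-39,f \right)} + v} = \frac{1}{0 + \frac{2783}{3}} = \frac{1}{\frac{2783}{3}} = \frac{3}{2783}$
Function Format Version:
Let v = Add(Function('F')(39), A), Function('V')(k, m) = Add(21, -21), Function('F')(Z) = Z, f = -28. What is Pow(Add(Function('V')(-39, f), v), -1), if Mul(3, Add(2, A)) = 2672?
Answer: Rational(3, 2783) ≈ 0.0010780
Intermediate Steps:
A = Rational(2666, 3) (A = Add(-2, Mul(Rational(1, 3), 2672)) = Add(-2, Rational(2672, 3)) = Rational(2666, 3) ≈ 888.67)
Function('V')(k, m) = 0
v = Rational(2783, 3) (v = Add(39, Rational(2666, 3)) = Rational(2783, 3) ≈ 927.67)
Pow(Add(Function('V')(-39, f), v), -1) = Pow(Add(0, Rational(2783, 3)), -1) = Pow(Rational(2783, 3), -1) = Rational(3, 2783)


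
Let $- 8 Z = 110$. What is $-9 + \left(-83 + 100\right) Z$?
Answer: $- \frac{971}{4} \approx -242.75$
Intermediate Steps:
$Z = - \frac{55}{4}$ ($Z = \left(- \frac{1}{8}\right) 110 = - \frac{55}{4} \approx -13.75$)
$-9 + \left(-83 + 100\right) Z = -9 + \left(-83 + 100\right) \left(- \frac{55}{4}\right) = -9 + 17 \left(- \frac{55}{4}\right) = -9 - \frac{935}{4} = - \frac{971}{4}$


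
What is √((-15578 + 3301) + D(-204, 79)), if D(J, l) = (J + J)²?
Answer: √154187 ≈ 392.67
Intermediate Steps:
D(J, l) = 4*J² (D(J, l) = (2*J)² = 4*J²)
√((-15578 + 3301) + D(-204, 79)) = √((-15578 + 3301) + 4*(-204)²) = √(-12277 + 4*41616) = √(-12277 + 166464) = √154187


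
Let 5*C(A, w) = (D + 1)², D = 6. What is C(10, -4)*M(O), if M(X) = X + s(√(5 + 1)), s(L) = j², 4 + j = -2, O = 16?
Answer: 2548/5 ≈ 509.60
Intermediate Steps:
j = -6 (j = -4 - 2 = -6)
C(A, w) = 49/5 (C(A, w) = (6 + 1)²/5 = (⅕)*7² = (⅕)*49 = 49/5)
s(L) = 36 (s(L) = (-6)² = 36)
M(X) = 36 + X (M(X) = X + 36 = 36 + X)
C(10, -4)*M(O) = 49*(36 + 16)/5 = (49/5)*52 = 2548/5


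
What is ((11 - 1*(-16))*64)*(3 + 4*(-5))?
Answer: -29376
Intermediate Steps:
((11 - 1*(-16))*64)*(3 + 4*(-5)) = ((11 + 16)*64)*(3 - 20) = (27*64)*(-17) = 1728*(-17) = -29376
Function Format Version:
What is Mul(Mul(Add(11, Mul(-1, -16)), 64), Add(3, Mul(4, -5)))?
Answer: -29376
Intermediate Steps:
Mul(Mul(Add(11, Mul(-1, -16)), 64), Add(3, Mul(4, -5))) = Mul(Mul(Add(11, 16), 64), Add(3, -20)) = Mul(Mul(27, 64), -17) = Mul(1728, -17) = -29376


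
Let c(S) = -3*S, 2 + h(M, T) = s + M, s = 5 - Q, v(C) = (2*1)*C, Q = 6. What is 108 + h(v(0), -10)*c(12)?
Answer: 216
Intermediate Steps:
v(C) = 2*C
s = -1 (s = 5 - 1*6 = 5 - 6 = -1)
h(M, T) = -3 + M (h(M, T) = -2 + (-1 + M) = -3 + M)
108 + h(v(0), -10)*c(12) = 108 + (-3 + 2*0)*(-3*12) = 108 + (-3 + 0)*(-36) = 108 - 3*(-36) = 108 + 108 = 216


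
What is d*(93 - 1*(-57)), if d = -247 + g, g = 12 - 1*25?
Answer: -39000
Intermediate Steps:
g = -13 (g = 12 - 25 = -13)
d = -260 (d = -247 - 13 = -260)
d*(93 - 1*(-57)) = -260*(93 - 1*(-57)) = -260*(93 + 57) = -260*150 = -39000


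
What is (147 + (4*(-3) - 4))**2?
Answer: 17161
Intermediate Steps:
(147 + (4*(-3) - 4))**2 = (147 + (-12 - 4))**2 = (147 - 16)**2 = 131**2 = 17161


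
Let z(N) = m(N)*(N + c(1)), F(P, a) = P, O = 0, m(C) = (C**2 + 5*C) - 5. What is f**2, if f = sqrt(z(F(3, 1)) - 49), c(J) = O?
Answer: 8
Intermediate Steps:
m(C) = -5 + C**2 + 5*C
c(J) = 0
z(N) = N*(-5 + N**2 + 5*N) (z(N) = (-5 + N**2 + 5*N)*(N + 0) = (-5 + N**2 + 5*N)*N = N*(-5 + N**2 + 5*N))
f = 2*sqrt(2) (f = sqrt(3*(-5 + 3**2 + 5*3) - 49) = sqrt(3*(-5 + 9 + 15) - 49) = sqrt(3*19 - 49) = sqrt(57 - 49) = sqrt(8) = 2*sqrt(2) ≈ 2.8284)
f**2 = (2*sqrt(2))**2 = 8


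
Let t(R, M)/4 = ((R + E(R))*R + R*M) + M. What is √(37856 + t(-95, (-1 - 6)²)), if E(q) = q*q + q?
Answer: 2*I*√834467 ≈ 1827.0*I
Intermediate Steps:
E(q) = q + q² (E(q) = q² + q = q + q²)
t(R, M) = 4*M + 4*M*R + 4*R*(R + R*(1 + R)) (t(R, M) = 4*(((R + R*(1 + R))*R + R*M) + M) = 4*((R*(R + R*(1 + R)) + M*R) + M) = 4*((M*R + R*(R + R*(1 + R))) + M) = 4*(M + M*R + R*(R + R*(1 + R))) = 4*M + 4*M*R + 4*R*(R + R*(1 + R)))
√(37856 + t(-95, (-1 - 6)²)) = √(37856 + (4*(-1 - 6)² + 4*(-95)³ + 8*(-95)² + 4*(-1 - 6)²*(-95))) = √(37856 + (4*(-7)² + 4*(-857375) + 8*9025 + 4*(-7)²*(-95))) = √(37856 + (4*49 - 3429500 + 72200 + 4*49*(-95))) = √(37856 + (196 - 3429500 + 72200 - 18620)) = √(37856 - 3375724) = √(-3337868) = 2*I*√834467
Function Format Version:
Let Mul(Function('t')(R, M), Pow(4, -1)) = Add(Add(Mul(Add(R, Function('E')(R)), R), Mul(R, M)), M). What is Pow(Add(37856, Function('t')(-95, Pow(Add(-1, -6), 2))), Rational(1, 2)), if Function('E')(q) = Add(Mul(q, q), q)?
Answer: Mul(2, I, Pow(834467, Rational(1, 2))) ≈ Mul(1827.0, I)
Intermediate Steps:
Function('E')(q) = Add(q, Pow(q, 2)) (Function('E')(q) = Add(Pow(q, 2), q) = Add(q, Pow(q, 2)))
Function('t')(R, M) = Add(Mul(4, M), Mul(4, M, R), Mul(4, R, Add(R, Mul(R, Add(1, R))))) (Function('t')(R, M) = Mul(4, Add(Add(Mul(Add(R, Mul(R, Add(1, R))), R), Mul(R, M)), M)) = Mul(4, Add(Add(Mul(R, Add(R, Mul(R, Add(1, R)))), Mul(M, R)), M)) = Mul(4, Add(Add(Mul(M, R), Mul(R, Add(R, Mul(R, Add(1, R))))), M)) = Mul(4, Add(M, Mul(M, R), Mul(R, Add(R, Mul(R, Add(1, R)))))) = Add(Mul(4, M), Mul(4, M, R), Mul(4, R, Add(R, Mul(R, Add(1, R))))))
Pow(Add(37856, Function('t')(-95, Pow(Add(-1, -6), 2))), Rational(1, 2)) = Pow(Add(37856, Add(Mul(4, Pow(Add(-1, -6), 2)), Mul(4, Pow(-95, 3)), Mul(8, Pow(-95, 2)), Mul(4, Pow(Add(-1, -6), 2), -95))), Rational(1, 2)) = Pow(Add(37856, Add(Mul(4, Pow(-7, 2)), Mul(4, -857375), Mul(8, 9025), Mul(4, Pow(-7, 2), -95))), Rational(1, 2)) = Pow(Add(37856, Add(Mul(4, 49), -3429500, 72200, Mul(4, 49, -95))), Rational(1, 2)) = Pow(Add(37856, Add(196, -3429500, 72200, -18620)), Rational(1, 2)) = Pow(Add(37856, -3375724), Rational(1, 2)) = Pow(-3337868, Rational(1, 2)) = Mul(2, I, Pow(834467, Rational(1, 2)))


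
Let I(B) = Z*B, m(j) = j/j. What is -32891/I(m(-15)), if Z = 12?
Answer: -32891/12 ≈ -2740.9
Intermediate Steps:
m(j) = 1
I(B) = 12*B
-32891/I(m(-15)) = -32891/(12*1) = -32891/12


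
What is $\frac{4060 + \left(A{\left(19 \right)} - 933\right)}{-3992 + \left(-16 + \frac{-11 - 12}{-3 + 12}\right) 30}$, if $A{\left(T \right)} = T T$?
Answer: $- \frac{5232}{6823} \approx -0.76682$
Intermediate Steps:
$A{\left(T \right)} = T^{2}$
$\frac{4060 + \left(A{\left(19 \right)} - 933\right)}{-3992 + \left(-16 + \frac{-11 - 12}{-3 + 12}\right) 30} = \frac{4060 + \left(19^{2} - 933\right)}{-3992 + \left(-16 + \frac{-11 - 12}{-3 + 12}\right) 30} = \frac{4060 + \left(361 - 933\right)}{-3992 + \left(-16 - \frac{23}{9}\right) 30} = \frac{4060 - 572}{-3992 + \left(-16 - \frac{23}{9}\right) 30} = \frac{3488}{-3992 + \left(-16 - \frac{23}{9}\right) 30} = \frac{3488}{-3992 - \frac{1670}{3}} = \frac{3488}{- \frac{13646}{3}} = 3488 \left(- \frac{3}{13646}\right) = - \frac{5232}{6823}$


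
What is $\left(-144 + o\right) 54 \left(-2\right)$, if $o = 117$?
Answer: $2916$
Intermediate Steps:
$\left(-144 + o\right) 54 \left(-2\right) = \left(-144 + 117\right) 54 \left(-2\right) = \left(-27\right) \left(-108\right) = 2916$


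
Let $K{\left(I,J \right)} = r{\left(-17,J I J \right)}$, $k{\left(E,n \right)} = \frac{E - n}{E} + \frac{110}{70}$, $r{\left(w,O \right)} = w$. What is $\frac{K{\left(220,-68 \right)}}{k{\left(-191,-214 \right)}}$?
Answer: $- \frac{22729}{1940} \approx -11.716$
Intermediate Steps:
$k{\left(E,n \right)} = \frac{11}{7} + \frac{E - n}{E}$ ($k{\left(E,n \right)} = \frac{E - n}{E} + 110 \cdot \frac{1}{70} = \frac{E - n}{E} + \frac{11}{7} = \frac{11}{7} + \frac{E - n}{E}$)
$K{\left(I,J \right)} = -17$
$\frac{K{\left(220,-68 \right)}}{k{\left(-191,-214 \right)}} = - \frac{17}{\frac{18}{7} - - \frac{214}{-191}} = - \frac{17}{\frac{18}{7} - \left(-214\right) \left(- \frac{1}{191}\right)} = - \frac{17}{\frac{18}{7} - \frac{214}{191}} = - \frac{17}{\frac{1940}{1337}} = \left(-17\right) \frac{1337}{1940} = - \frac{22729}{1940}$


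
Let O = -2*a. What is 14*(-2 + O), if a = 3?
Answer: -112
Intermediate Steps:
O = -6 (O = -2*3 = -6)
14*(-2 + O) = 14*(-2 - 6) = 14*(-8) = -112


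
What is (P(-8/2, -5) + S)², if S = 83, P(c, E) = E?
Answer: 6084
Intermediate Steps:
(P(-8/2, -5) + S)² = (-5 + 83)² = 78² = 6084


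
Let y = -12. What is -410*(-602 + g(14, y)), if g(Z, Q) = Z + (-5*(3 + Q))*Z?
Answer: -17220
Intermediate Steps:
g(Z, Q) = Z + Z*(-15 - 5*Q) (g(Z, Q) = Z + (-15 - 5*Q)*Z = Z + Z*(-15 - 5*Q))
-410*(-602 + g(14, y)) = -410*(-602 - 1*14*(14 + 5*(-12))) = -410*(-602 - 1*14*(14 - 60)) = -410*(-602 - 1*14*(-46)) = -410*(-602 + 644) = -410*42 = -17220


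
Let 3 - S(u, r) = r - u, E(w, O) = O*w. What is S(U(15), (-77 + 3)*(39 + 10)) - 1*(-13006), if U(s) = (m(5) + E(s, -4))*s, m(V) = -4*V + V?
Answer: 15510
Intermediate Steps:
m(V) = -3*V
U(s) = s*(-15 - 4*s) (U(s) = (-3*5 - 4*s)*s = (-15 - 4*s)*s = s*(-15 - 4*s))
S(u, r) = 3 + u - r (S(u, r) = 3 - (r - u) = 3 + (u - r) = 3 + u - r)
S(U(15), (-77 + 3)*(39 + 10)) - 1*(-13006) = (3 - 1*15*(15 + 4*15) - (-77 + 3)*(39 + 10)) - 1*(-13006) = (3 - 1*15*(15 + 60) - (-74)*49) + 13006 = (3 - 1*15*75 - 1*(-3626)) + 13006 = (3 - 1125 + 3626) + 13006 = 2504 + 13006 = 15510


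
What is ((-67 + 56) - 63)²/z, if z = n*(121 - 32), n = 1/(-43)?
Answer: -235468/89 ≈ -2645.7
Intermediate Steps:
n = -1/43 ≈ -0.023256
z = -89/43 (z = -(121 - 32)/43 = -1/43*89 = -89/43 ≈ -2.0698)
((-67 + 56) - 63)²/z = ((-67 + 56) - 63)²/(-89/43) = (-11 - 63)²*(-43/89) = (-74)²*(-43/89) = 5476*(-43/89) = -235468/89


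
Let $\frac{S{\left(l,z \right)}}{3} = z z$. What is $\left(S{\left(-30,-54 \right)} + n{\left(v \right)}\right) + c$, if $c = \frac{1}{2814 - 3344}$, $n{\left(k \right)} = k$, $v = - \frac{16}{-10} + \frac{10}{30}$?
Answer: $\frac{13912391}{1590} \approx 8749.9$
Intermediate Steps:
$v = \frac{29}{15}$ ($v = \left(-16\right) \left(- \frac{1}{10}\right) + 10 \cdot \frac{1}{30} = \frac{8}{5} + \frac{1}{3} = \frac{29}{15} \approx 1.9333$)
$S{\left(l,z \right)} = 3 z^{2}$ ($S{\left(l,z \right)} = 3 z z = 3 z^{2}$)
$c = - \frac{1}{530}$ ($c = \frac{1}{-530} = - \frac{1}{530} \approx -0.0018868$)
$\left(S{\left(-30,-54 \right)} + n{\left(v \right)}\right) + c = \left(3 \left(-54\right)^{2} + \frac{29}{15}\right) - \frac{1}{530} = \left(3 \cdot 2916 + \frac{29}{15}\right) - \frac{1}{530} = \left(8748 + \frac{29}{15}\right) - \frac{1}{530} = \frac{131249}{15} - \frac{1}{530} = \frac{13912391}{1590}$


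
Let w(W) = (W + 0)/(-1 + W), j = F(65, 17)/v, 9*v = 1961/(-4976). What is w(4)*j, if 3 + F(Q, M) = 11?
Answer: -477696/1961 ≈ -243.60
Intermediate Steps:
F(Q, M) = 8 (F(Q, M) = -3 + 11 = 8)
v = -1961/44784 (v = (1961/(-4976))/9 = (1961*(-1/4976))/9 = (⅑)*(-1961/4976) = -1961/44784 ≈ -0.043788)
j = -358272/1961 (j = 8/(-1961/44784) = 8*(-44784/1961) = -358272/1961 ≈ -182.70)
w(W) = W/(-1 + W)
w(4)*j = (4/(-1 + 4))*(-358272/1961) = (4/3)*(-358272/1961) = -477696/1961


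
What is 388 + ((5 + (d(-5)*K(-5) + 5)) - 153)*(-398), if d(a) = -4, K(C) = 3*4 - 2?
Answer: 73222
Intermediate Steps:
K(C) = 10 (K(C) = 12 - 2 = 10)
388 + ((5 + (d(-5)*K(-5) + 5)) - 153)*(-398) = 388 + ((5 + (-4*10 + 5)) - 153)*(-398) = 388 + ((5 + (-40 + 5)) - 153)*(-398) = 388 + ((5 - 35) - 153)*(-398) = 388 + (-30 - 153)*(-398) = 388 - 183*(-398) = 388 + 72834 = 73222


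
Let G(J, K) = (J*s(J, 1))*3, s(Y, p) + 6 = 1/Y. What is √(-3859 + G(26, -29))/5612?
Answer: I*√1081/2806 ≈ 0.011717*I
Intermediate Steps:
s(Y, p) = -6 + 1/Y
G(J, K) = 3*J*(-6 + 1/J) (G(J, K) = (J*(-6 + 1/J))*3 = 3*J*(-6 + 1/J))
√(-3859 + G(26, -29))/5612 = √(-3859 + (3 - 18*26))/5612 = √(-3859 + (3 - 468))*(1/5612) = √(-3859 - 465)*(1/5612) = √(-4324)*(1/5612) = (2*I*√1081)*(1/5612) = I*√1081/2806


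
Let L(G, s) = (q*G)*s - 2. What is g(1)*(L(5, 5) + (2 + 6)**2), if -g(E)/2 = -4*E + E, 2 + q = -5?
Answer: -678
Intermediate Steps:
q = -7 (q = -2 - 5 = -7)
L(G, s) = -2 - 7*G*s (L(G, s) = (-7*G)*s - 2 = -7*G*s - 2 = -2 - 7*G*s)
g(E) = 6*E (g(E) = -2*(-4*E + E) = -(-6)*E = 6*E)
g(1)*(L(5, 5) + (2 + 6)**2) = (6*1)*((-2 - 7*5*5) + (2 + 6)**2) = 6*((-2 - 175) + 8**2) = 6*(-177 + 64) = 6*(-113) = -678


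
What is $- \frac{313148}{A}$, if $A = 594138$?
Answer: $- \frac{156574}{297069} \approx -0.52706$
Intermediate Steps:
$- \frac{313148}{A} = - \frac{313148}{594138} = \left(-313148\right) \frac{1}{594138} = - \frac{156574}{297069}$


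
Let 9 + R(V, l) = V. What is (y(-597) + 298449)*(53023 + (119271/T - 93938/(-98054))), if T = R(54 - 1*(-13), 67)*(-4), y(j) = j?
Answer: 44473845661533669/2843566 ≈ 1.5640e+10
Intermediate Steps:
R(V, l) = -9 + V
T = -232 (T = (-9 + (54 - 1*(-13)))*(-4) = (-9 + (54 + 13))*(-4) = (-9 + 67)*(-4) = 58*(-4) = -232)
(y(-597) + 298449)*(53023 + (119271/T - 93938/(-98054))) = (-597 + 298449)*(53023 + (119271/(-232) - 93938/(-98054))) = 297852*(53023 + (119271*(-1/232) - 93938*(-1/98054))) = 297852*(53023 + (-119271/232 + 46969/49027)) = 297852*(53023 - 5836602509/11374264) = 297852*(597260997563/11374264) = 44473845661533669/2843566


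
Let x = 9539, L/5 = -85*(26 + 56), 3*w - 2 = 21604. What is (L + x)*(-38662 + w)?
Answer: 796284060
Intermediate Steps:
w = 7202 (w = 2/3 + (1/3)*21604 = 2/3 + 21604/3 = 7202)
L = -34850 (L = 5*(-85*(26 + 56)) = 5*(-85*82) = 5*(-6970) = -34850)
(L + x)*(-38662 + w) = (-34850 + 9539)*(-38662 + 7202) = -25311*(-31460) = 796284060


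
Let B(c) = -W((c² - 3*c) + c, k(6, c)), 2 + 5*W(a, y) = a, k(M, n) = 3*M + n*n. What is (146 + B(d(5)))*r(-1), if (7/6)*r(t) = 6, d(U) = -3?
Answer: 25812/35 ≈ 737.49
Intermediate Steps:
k(M, n) = n² + 3*M (k(M, n) = 3*M + n² = n² + 3*M)
W(a, y) = -⅖ + a/5
B(c) = ⅖ - c²/5 + 2*c/5 (B(c) = -(-⅖ + ((c² - 3*c) + c)/5) = -(-⅖ + (c² - 2*c)/5) = -(-⅖ + (-2*c/5 + c²/5)) = -(-⅖ - 2*c/5 + c²/5) = ⅖ - c²/5 + 2*c/5)
r(t) = 36/7 (r(t) = (6/7)*6 = 36/7)
(146 + B(d(5)))*r(-1) = (146 + (⅖ - ⅕*(-3)*(-2 - 3)))*(36/7) = (146 + (⅖ - ⅕*(-3)*(-5)))*(36/7) = (146 + (⅖ - 3))*(36/7) = (146 - 13/5)*(36/7) = (717/5)*(36/7) = 25812/35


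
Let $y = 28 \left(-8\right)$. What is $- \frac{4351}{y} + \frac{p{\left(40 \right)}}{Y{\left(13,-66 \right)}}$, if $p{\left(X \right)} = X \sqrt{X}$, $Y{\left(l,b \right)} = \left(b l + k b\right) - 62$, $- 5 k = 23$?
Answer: $\frac{4351}{224} - \frac{200 \sqrt{10}}{1541} \approx 19.014$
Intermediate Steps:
$k = - \frac{23}{5}$ ($k = \left(- \frac{1}{5}\right) 23 = - \frac{23}{5} \approx -4.6$)
$Y{\left(l,b \right)} = -62 - \frac{23 b}{5} + b l$ ($Y{\left(l,b \right)} = \left(b l - \frac{23 b}{5}\right) - 62 = \left(- \frac{23 b}{5} + b l\right) - 62 = -62 - \frac{23 b}{5} + b l$)
$p{\left(X \right)} = X^{\frac{3}{2}}$
$y = -224$
$- \frac{4351}{y} + \frac{p{\left(40 \right)}}{Y{\left(13,-66 \right)}} = - \frac{4351}{-224} + \frac{40^{\frac{3}{2}}}{-62 - - \frac{1518}{5} - 858} = \left(-4351\right) \left(- \frac{1}{224}\right) + \frac{80 \sqrt{10}}{-62 + \frac{1518}{5} - 858} = \frac{4351}{224} + \frac{80 \sqrt{10}}{- \frac{3082}{5}} = \frac{4351}{224} + 80 \sqrt{10} \left(- \frac{5}{3082}\right) = \frac{4351}{224} - \frac{200 \sqrt{10}}{1541}$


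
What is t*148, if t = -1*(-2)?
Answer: 296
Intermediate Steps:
t = 2
t*148 = 2*148 = 296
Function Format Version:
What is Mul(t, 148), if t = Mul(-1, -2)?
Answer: 296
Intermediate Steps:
t = 2
Mul(t, 148) = Mul(2, 148) = 296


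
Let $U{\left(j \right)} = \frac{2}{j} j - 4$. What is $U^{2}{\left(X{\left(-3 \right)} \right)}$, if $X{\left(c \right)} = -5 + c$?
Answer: $4$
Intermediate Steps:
$U{\left(j \right)} = -2$ ($U{\left(j \right)} = 2 - 4 = -2$)
$U^{2}{\left(X{\left(-3 \right)} \right)} = \left(-2\right)^{2} = 4$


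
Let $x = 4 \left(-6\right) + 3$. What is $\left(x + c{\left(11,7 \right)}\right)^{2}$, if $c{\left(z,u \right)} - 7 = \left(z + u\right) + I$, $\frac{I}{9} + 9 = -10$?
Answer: $27889$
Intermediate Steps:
$I = -171$ ($I = -81 + 9 \left(-10\right) = -81 - 90 = -171$)
$c{\left(z,u \right)} = -164 + u + z$ ($c{\left(z,u \right)} = 7 - \left(171 - u - z\right) = 7 + \left(-171 + u + z\right) = -164 + u + z$)
$x = -21$ ($x = -24 + 3 = -21$)
$\left(x + c{\left(11,7 \right)}\right)^{2} = \left(-21 + \left(-164 + 7 + 11\right)\right)^{2} = \left(-21 - 146\right)^{2} = \left(-167\right)^{2} = 27889$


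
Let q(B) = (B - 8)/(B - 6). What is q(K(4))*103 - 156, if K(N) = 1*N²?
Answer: -368/5 ≈ -73.600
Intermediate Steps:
K(N) = N²
q(B) = (-8 + B)/(-6 + B)
q(K(4))*103 - 156 = ((-8 + 4²)/(-6 + 4²))*103 - 156 = ((-8 + 16)/(-6 + 16))*103 - 156 = (8/10)*103 - 156 = ((⅒)*8)*103 - 156 = (⅘)*103 - 156 = 412/5 - 156 = -368/5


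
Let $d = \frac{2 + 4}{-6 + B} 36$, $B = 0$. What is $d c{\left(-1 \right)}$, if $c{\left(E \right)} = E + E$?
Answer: $72$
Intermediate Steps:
$d = -36$ ($d = \frac{2 + 4}{-6 + 0} \cdot 36 = \frac{6}{-6} \cdot 36 = 6 \left(- \frac{1}{6}\right) 36 = \left(-1\right) 36 = -36$)
$c{\left(E \right)} = 2 E$
$d c{\left(-1 \right)} = - 36 \cdot 2 \left(-1\right) = \left(-36\right) \left(-2\right) = 72$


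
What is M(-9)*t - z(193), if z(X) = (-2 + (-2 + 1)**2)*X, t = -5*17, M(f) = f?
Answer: 958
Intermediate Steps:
t = -85
z(X) = -X (z(X) = (-2 + (-1)**2)*X = (-2 + 1)*X = -X)
M(-9)*t - z(193) = -9*(-85) - (-1)*193 = 765 - 1*(-193) = 765 + 193 = 958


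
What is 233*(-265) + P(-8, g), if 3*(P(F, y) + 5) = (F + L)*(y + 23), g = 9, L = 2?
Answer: -61814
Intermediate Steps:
P(F, y) = -5 + (2 + F)*(23 + y)/3 (P(F, y) = -5 + ((F + 2)*(y + 23))/3 = -5 + ((2 + F)*(23 + y))/3 = -5 + (2 + F)*(23 + y)/3)
233*(-265) + P(-8, g) = 233*(-265) + (31/3 + (⅔)*9 + (23/3)*(-8) + (⅓)*(-8)*9) = -61745 + (31/3 + 6 - 184/3 - 24) = -61745 - 69 = -61814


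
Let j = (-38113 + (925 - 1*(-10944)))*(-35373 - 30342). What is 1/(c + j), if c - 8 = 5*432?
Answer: 1/1724626628 ≈ 5.7984e-10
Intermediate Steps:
c = 2168 (c = 8 + 5*432 = 8 + 2160 = 2168)
j = 1724624460 (j = (-38113 + (925 + 10944))*(-65715) = (-38113 + 11869)*(-65715) = -26244*(-65715) = 1724624460)
1/(c + j) = 1/(2168 + 1724624460) = 1/1724626628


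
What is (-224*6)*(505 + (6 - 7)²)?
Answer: -680064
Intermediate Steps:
(-224*6)*(505 + (6 - 7)²) = -1344*(505 + (-1)²) = -1344*(505 + 1) = -1344*506 = -680064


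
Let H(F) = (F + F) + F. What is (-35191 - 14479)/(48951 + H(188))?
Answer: -9934/9903 ≈ -1.0031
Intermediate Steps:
H(F) = 3*F (H(F) = 2*F + F = 3*F)
(-35191 - 14479)/(48951 + H(188)) = (-35191 - 14479)/(48951 + 3*188) = -49670/(48951 + 564) = -49670/49515 = -49670*1/49515 = -9934/9903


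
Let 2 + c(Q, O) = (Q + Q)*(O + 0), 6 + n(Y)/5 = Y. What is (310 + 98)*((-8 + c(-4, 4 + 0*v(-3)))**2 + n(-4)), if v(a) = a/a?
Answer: 699312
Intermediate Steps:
n(Y) = -30 + 5*Y
v(a) = 1
c(Q, O) = -2 + 2*O*Q (c(Q, O) = -2 + (Q + Q)*(O + 0) = -2 + (2*Q)*O = -2 + 2*O*Q)
(310 + 98)*((-8 + c(-4, 4 + 0*v(-3)))**2 + n(-4)) = (310 + 98)*((-8 + (-2 + 2*(4 + 0*1)*(-4)))**2 + (-30 + 5*(-4))) = 408*((-8 + (-2 + 2*(4 + 0)*(-4)))**2 + (-30 - 20)) = 408*((-8 + (-2 + 2*4*(-4)))**2 - 50) = 408*((-8 + (-2 - 32))**2 - 50) = 408*((-8 - 34)**2 - 50) = 408*((-42)**2 - 50) = 408*(1764 - 50) = 408*1714 = 699312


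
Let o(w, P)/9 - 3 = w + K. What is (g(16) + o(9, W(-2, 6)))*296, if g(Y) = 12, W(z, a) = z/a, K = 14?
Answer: 72816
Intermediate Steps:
o(w, P) = 153 + 9*w (o(w, P) = 27 + 9*(w + 14) = 27 + 9*(14 + w) = 27 + (126 + 9*w) = 153 + 9*w)
(g(16) + o(9, W(-2, 6)))*296 = (12 + (153 + 9*9))*296 = (12 + (153 + 81))*296 = (12 + 234)*296 = 246*296 = 72816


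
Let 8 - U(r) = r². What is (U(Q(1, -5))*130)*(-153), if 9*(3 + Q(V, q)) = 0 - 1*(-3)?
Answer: -17680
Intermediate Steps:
Q(V, q) = -8/3 (Q(V, q) = -3 + (0 - 1*(-3))/9 = -3 + (0 + 3)/9 = -3 + (⅑)*3 = -3 + ⅓ = -8/3)
U(r) = 8 - r²
(U(Q(1, -5))*130)*(-153) = ((8 - (-8/3)²)*130)*(-153) = ((8 - 1*64/9)*130)*(-153) = ((8 - 64/9)*130)*(-153) = ((8/9)*130)*(-153) = (1040/9)*(-153) = -17680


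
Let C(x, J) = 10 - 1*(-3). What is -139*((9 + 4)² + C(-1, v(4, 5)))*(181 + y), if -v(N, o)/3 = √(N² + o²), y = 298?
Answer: -12117742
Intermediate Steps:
v(N, o) = -3*√(N² + o²)
C(x, J) = 13 (C(x, J) = 10 + 3 = 13)
-139*((9 + 4)² + C(-1, v(4, 5)))*(181 + y) = -139*((9 + 4)² + 13)*(181 + 298) = -139*(13² + 13)*479 = -139*(169 + 13)*479 = -25298*479 = -139*87178 = -12117742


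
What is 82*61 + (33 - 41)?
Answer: 4994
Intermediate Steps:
82*61 + (33 - 41) = 5002 - 8 = 4994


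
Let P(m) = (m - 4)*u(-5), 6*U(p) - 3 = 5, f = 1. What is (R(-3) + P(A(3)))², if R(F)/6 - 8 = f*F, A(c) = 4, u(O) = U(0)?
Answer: 900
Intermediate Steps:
U(p) = 4/3 (U(p) = ½ + (⅙)*5 = ½ + ⅚ = 4/3)
u(O) = 4/3
P(m) = -16/3 + 4*m/3 (P(m) = (m - 4)*(4/3) = (-4 + m)*(4/3) = -16/3 + 4*m/3)
R(F) = 48 + 6*F (R(F) = 48 + 6*(1*F) = 48 + 6*F)
(R(-3) + P(A(3)))² = ((48 + 6*(-3)) + (-16/3 + (4/3)*4))² = ((48 - 18) + (-16/3 + 16/3))² = (30 + 0)² = 30² = 900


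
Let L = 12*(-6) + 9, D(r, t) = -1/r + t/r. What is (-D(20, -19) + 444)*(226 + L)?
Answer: 72535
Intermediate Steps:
L = -63 (L = -72 + 9 = -63)
(-D(20, -19) + 444)*(226 + L) = (-(-1 - 19)/20 + 444)*(226 - 63) = (-(-20)/20 + 444)*163 = (-1*(-1) + 444)*163 = (1 + 444)*163 = 445*163 = 72535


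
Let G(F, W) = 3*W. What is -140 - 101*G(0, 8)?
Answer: -2564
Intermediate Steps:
-140 - 101*G(0, 8) = -140 - 303*8 = -140 - 101*24 = -140 - 2424 = -2564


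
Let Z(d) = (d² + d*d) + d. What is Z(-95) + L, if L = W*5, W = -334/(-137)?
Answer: 2461505/137 ≈ 17967.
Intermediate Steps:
Z(d) = d + 2*d² (Z(d) = (d² + d²) + d = 2*d² + d = d + 2*d²)
W = 334/137 (W = -334*(-1/137) = 334/137 ≈ 2.4380)
L = 1670/137 (L = (334/137)*5 = 1670/137 ≈ 12.190)
Z(-95) + L = -95*(1 + 2*(-95)) + 1670/137 = -95*(1 - 190) + 1670/137 = -95*(-189) + 1670/137 = 17955 + 1670/137 = 2461505/137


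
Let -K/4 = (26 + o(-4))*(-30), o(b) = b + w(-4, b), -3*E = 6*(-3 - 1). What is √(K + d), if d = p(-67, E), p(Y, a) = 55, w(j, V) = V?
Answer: √2215 ≈ 47.064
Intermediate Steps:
E = 8 (E = -2*(-3 - 1) = -2*(-4) = -⅓*(-24) = 8)
o(b) = 2*b (o(b) = b + b = 2*b)
d = 55
K = 2160 (K = -4*(26 + 2*(-4))*(-30) = -4*(26 - 8)*(-30) = -72*(-30) = -4*(-540) = 2160)
√(K + d) = √(2160 + 55) = √2215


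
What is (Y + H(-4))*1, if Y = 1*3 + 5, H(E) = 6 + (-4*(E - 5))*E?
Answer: -130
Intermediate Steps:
H(E) = 6 + E*(20 - 4*E) (H(E) = 6 + (-4*(-5 + E))*E = 6 + (20 - 4*E)*E = 6 + E*(20 - 4*E))
Y = 8 (Y = 3 + 5 = 8)
(Y + H(-4))*1 = (8 + (6 - 4*(-4)² + 20*(-4)))*1 = (8 + (6 - 4*16 - 80))*1 = (8 + (6 - 64 - 80))*1 = (8 - 138)*1 = -130*1 = -130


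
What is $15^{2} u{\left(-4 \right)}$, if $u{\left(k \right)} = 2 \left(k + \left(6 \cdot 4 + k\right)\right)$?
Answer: $7200$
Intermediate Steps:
$u{\left(k \right)} = 48 + 4 k$ ($u{\left(k \right)} = 2 \left(k + \left(24 + k\right)\right) = 2 \left(24 + 2 k\right) = 48 + 4 k$)
$15^{2} u{\left(-4 \right)} = 15^{2} \left(48 + 4 \left(-4\right)\right) = 225 \left(48 - 16\right) = 225 \cdot 32 = 7200$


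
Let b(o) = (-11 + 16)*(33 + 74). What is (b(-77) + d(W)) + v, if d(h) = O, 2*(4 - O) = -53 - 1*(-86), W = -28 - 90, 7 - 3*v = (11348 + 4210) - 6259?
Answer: -15449/6 ≈ -2574.8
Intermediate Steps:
v = -9292/3 (v = 7/3 - ((11348 + 4210) - 6259)/3 = 7/3 - (15558 - 6259)/3 = 7/3 - ⅓*9299 = 7/3 - 9299/3 = -9292/3 ≈ -3097.3)
W = -118
O = -25/2 (O = 4 - (-53 - 1*(-86))/2 = 4 - (-53 + 86)/2 = 4 - ½*33 = 4 - 33/2 = -25/2 ≈ -12.500)
b(o) = 535 (b(o) = 5*107 = 535)
d(h) = -25/2
(b(-77) + d(W)) + v = (535 - 25/2) - 9292/3 = 1045/2 - 9292/3 = -15449/6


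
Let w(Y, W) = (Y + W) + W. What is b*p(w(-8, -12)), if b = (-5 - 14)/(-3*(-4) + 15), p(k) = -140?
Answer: 2660/27 ≈ 98.519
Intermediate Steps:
w(Y, W) = Y + 2*W (w(Y, W) = (W + Y) + W = Y + 2*W)
b = -19/27 (b = -19/(12 + 15) = -19/27 ≈ -0.70370)
b*p(w(-8, -12)) = -19/27*(-140) = 2660/27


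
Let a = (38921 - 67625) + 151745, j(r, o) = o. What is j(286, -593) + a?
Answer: 122448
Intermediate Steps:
a = 123041 (a = -28704 + 151745 = 123041)
j(286, -593) + a = -593 + 123041 = 122448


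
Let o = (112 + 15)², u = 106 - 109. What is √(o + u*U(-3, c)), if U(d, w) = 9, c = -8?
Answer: √16102 ≈ 126.89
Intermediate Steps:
u = -3
o = 16129 (o = 127² = 16129)
√(o + u*U(-3, c)) = √(16129 - 3*9) = √(16129 - 27) = √16102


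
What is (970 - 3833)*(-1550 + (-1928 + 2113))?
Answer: 3907995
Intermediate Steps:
(970 - 3833)*(-1550 + (-1928 + 2113)) = -2863*(-1550 + 185) = -2863*(-1365) = 3907995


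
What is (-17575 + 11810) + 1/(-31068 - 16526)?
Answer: -274379411/47594 ≈ -5765.0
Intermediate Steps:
(-17575 + 11810) + 1/(-31068 - 16526) = -5765 + 1/(-47594) = -5765 - 1/47594 = -274379411/47594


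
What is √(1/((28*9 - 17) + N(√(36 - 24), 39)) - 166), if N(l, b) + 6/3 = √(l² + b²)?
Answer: √(-38677 - 166*√1533)/√(233 + √1533) ≈ 12.884*I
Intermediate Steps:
N(l, b) = -2 + √(b² + l²) (N(l, b) = -2 + √(l² + b²) = -2 + √(b² + l²))
√(1/((28*9 - 17) + N(√(36 - 24), 39)) - 166) = √(1/((28*9 - 17) + (-2 + √(39² + (√(36 - 24))²))) - 166) = √(1/((252 - 17) + (-2 + √(1521 + (√12)²))) - 166) = √(1/(235 + (-2 + √(1521 + (2*√3)²))) - 166) = √(1/(235 + (-2 + √(1521 + 12))) - 166) = √(1/(235 + (-2 + √1533)) - 166) = √(1/(233 + √1533) - 166) = √(-166 + 1/(233 + √1533))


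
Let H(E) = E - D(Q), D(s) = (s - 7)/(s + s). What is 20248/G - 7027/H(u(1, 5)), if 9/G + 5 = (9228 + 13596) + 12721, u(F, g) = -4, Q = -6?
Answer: 43897208036/549 ≈ 7.9959e+7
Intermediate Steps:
D(s) = (-7 + s)/(2*s) (D(s) = (-7 + s)/((2*s)) = (-7 + s)*(1/(2*s)) = (-7 + s)/(2*s))
H(E) = -13/12 + E (H(E) = E - (-7 - 6)/(2*(-6)) = E - (-1)*(-13)/(2*6) = E - 1*13/12 = E - 13/12 = -13/12 + E)
G = 9/35540 (G = 9/(-5 + ((9228 + 13596) + 12721)) = 9/(-5 + (22824 + 12721)) = 9/(-5 + 35545) = 9/35540 ≈ 0.00025324)
20248/G - 7027/H(u(1, 5)) = 20248/(9/35540) - 7027/(-13/12 - 4) = 20248*(35540/9) - 7027/(-61/12) = 719613920/9 - 7027*(-12/61) = 719613920/9 + 84324/61 = 43897208036/549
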